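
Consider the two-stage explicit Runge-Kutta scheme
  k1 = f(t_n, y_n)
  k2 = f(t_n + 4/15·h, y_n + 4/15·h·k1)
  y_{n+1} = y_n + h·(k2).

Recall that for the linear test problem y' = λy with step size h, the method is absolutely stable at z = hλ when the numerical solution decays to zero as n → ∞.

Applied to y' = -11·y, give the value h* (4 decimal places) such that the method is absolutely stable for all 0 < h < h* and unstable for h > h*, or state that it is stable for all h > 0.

(-3.7500,0); λ=-11 ⇒ h* = (15/4)/11 = 0.3409.

On y'=λy, z=hλ:
  k1=λy_n ⇒ h·k1=z·y_n;  k2=λ(1+4/15z)y_n ⇒ h·k2=z(1+4/15z)y_n
  y_{n+1}/y_n = 1 + z(1+4/15z) = 1 + z + 4/15z²
  ⇒ R(z) = 1 + z + 4/15z².

Find x<0 with |R(x)|<1.
x=-1.29: |R|=0.1538
R=1: x+4/15x²=0 ⇒ x=−15/4=-3.7500; min R=1−1/(4·4/15)=0.0625>−1
Confirm numerically:
  x=-3.579: |R|=0.83680 <1
  x=-2.544: |R|=0.18185 <1
  x=-1.831: |R|=0.06302 <1
  x=-4.103: |R|=1.38623 >1
  x=-3.896: |R|=1.15168 >1
Stable set (-3.7500, 0).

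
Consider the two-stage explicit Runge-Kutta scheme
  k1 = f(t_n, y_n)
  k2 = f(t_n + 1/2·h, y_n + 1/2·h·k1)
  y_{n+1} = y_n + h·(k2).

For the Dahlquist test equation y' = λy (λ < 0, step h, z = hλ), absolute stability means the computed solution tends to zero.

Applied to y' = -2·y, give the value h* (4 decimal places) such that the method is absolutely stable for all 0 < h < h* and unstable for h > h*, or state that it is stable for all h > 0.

On y'=λy, z=hλ:
  k1=λy_n ⇒ h·k1=z·y_n;  k2=λ(1+1/2z)y_n ⇒ h·k2=z(1+1/2z)y_n
  y_{n+1}/y_n = 1 + z(1+1/2z) = 1 + z + 1/2z²
  Hence R(z) = 1 + z + 1/2z².

Solve |R(x)|<1 on ℝ⁻.
x=-1.27: |R|=0.5364
R=1: x+1/2x²=0 ⇒ x=−2=-2.0000; min R=1−1/(4·1/2)=0.5000>−1
Confirm numerically:
  x=-1.893: |R|=0.89872 <1
  x=-1.583: |R|=0.66994 <1
  x=-1.291: |R|=0.54234 <1
  x=-1.008: |R|=0.50003 <1
  x=-2.171: |R|=1.18562 >1
  x=-2.043: |R|=1.04392 >1
Interval (-2.0000, 0).

(-2.0000,0); λ=-2 ⇒ h* = (2)/2 = 1.0000.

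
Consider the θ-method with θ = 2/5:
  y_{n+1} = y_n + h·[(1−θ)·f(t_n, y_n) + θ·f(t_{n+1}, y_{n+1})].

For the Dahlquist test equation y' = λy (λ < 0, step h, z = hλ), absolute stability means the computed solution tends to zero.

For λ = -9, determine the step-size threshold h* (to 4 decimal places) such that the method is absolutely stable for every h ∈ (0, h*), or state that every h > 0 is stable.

Set f=λy, z=hλ:
  y_{n+1} = y_n + z·[3/5·y_n + 2/5·y_{n+1}] ⇒ (1 − 2/5z)y_{n+1} = (1 + 3/5z)y_n
  ⇒ R(z) = (1 + 3/5z)/(1 − 2/5z).

Boundary: |R(x)|=1, x<0.
x=-0.36: |R|=0.6853
R=−1: 1+3/5x = −1+2/5x ⇒ -1/5x=2 ⇒ x=2/(-1/5)=-10.0000
Confirm numerically:
  x=-9.431: |R|=0.97615 <1
  x=-6.337: |R|=0.79275 <1
  x=-4.696: |R|=0.63146 <1
  x=-10.522: |R|=1.02004 >1
  x=-10.173: |R|=1.00683 >1
  x=-10.095: |R|=1.00377 >1
Stable set (-10.0000, 0).

(-10.0000,0); λ=-9 ⇒ h* = (10)/9 = 1.1111.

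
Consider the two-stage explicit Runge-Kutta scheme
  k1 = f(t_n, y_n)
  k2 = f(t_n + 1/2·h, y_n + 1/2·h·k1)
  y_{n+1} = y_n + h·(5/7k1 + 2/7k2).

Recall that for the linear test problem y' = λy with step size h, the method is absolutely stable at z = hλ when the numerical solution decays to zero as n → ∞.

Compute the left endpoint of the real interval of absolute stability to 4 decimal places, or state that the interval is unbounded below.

On y'=λy, z=hλ:
  k1=λy_n ⇒ h·k1=z·y_n;  k2=λ(1+1/2z)y_n ⇒ h·k2=z(1+1/2z)y_n
  y_{n+1}/y_n = 1 + 5/7z + 2/7z(1+1/2z) = 1 + z + 1/7z²
  R(z) = 1 + z + 1/7z².

Solve |R(x)|<1 on ℝ⁻.
x=-1.53: |R|=0.1956
R=1: x+1/7x²=0 ⇒ x=−7=-7.0000; min R=1−1/(4·1/7)=-0.7500>−1
Confirm numerically:
  x=-6.934: |R|=0.93462 <1
  x=-6.776: |R|=0.78317 <1
  x=-5.429: |R|=0.21842 <1
  x=-7.529: |R|=1.56898 >1
  x=-7.505: |R|=1.54143 >1
Stable set (-7.0000, 0).

left endpoint -7.0000.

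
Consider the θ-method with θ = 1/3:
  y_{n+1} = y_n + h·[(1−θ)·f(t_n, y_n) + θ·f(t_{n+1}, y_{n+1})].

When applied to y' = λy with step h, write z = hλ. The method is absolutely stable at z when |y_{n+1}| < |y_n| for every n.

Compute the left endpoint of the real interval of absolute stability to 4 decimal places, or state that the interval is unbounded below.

z* = -6.0000.

On y'=λy, z=hλ:
  y_{n+1} = y_n + z·[2/3·y_n + 1/3·y_{n+1}] ⇒ (1 − 1/3z)y_{n+1} = (1 + 2/3z)y_n
  R(z) = (1 + 2/3z)/(1 − 1/3z).

Boundary: |R(x)|=1, x<0.
x=-1.13: |R|=0.1792
R=−1: 1+2/3x = −1+1/3x ⇒ -1/3x=2 ⇒ x=2/(-1/3)=-6.0000
Confirm numerically:
  x=-5.004: |R|=0.87556 <1
  x=-4.469: |R|=0.79502 <1
  x=-3.579: |R|=0.63201 <1
  x=-6.600: |R|=1.06250 >1
  x=-6.514: |R|=1.05403 >1
  x=-6.345: |R|=1.03692 >1
So |R|<1 on (-6.0000, 0).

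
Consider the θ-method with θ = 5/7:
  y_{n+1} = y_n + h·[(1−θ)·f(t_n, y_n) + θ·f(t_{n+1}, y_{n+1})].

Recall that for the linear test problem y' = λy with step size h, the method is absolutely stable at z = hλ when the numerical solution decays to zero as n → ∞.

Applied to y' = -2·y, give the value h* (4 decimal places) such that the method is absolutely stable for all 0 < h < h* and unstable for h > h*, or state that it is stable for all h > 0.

Test eqn y'=λy, z=hλ:
  y_{n+1} = y_n + z·[2/7·y_n + 5/7·y_{n+1}] ⇒ (1 − 5/7z)y_{n+1} = (1 + 2/7z)y_n
  Hence R(z) = (1 + 2/7z)/(1 − 5/7z).

Need |R(x)|<1, x<0.
x=-0.93: |R|=0.4412
x=-2: |R|=0.1765
x=-10: |R|=0.2281
x=-100: |R|=0.3807
θ=5/7≥1/2 ⇒ |1+2/7x|<|1−5/7x| ∀x<0 ⇒ interval (−∞,0).

interval (−∞, 0). Any h>0 works for λ=-2.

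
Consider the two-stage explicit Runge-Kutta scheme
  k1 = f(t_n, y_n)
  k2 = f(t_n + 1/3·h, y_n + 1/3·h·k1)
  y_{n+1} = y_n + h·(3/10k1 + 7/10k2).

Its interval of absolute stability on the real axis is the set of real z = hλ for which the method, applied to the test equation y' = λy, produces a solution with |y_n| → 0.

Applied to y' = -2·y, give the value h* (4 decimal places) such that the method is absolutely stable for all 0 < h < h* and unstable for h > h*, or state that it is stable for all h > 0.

Test eqn y'=λy, z=hλ:
  k1=λy_n ⇒ h·k1=z·y_n;  k2=λ(1+1/3z)y_n ⇒ h·k2=z(1+1/3z)y_n
  y_{n+1}/y_n = 1 + 3/10z + 7/10z(1+1/3z) = 1 + z + 7/30z²
  R(z) = 1 + z + 7/30z².

Need |R(x)|<1, x<0.
x=-1.46: |R|=0.0374
R=1: x+7/30x²=0 ⇒ x=−30/7=-4.2857; min R=1−1/(4·7/30)=-0.0714>−1
Confirm numerically:
  x=-2.732: |R|=0.00956 <1
  x=-2.013: |R|=0.06749 <1
  x=-1.965: |R|=0.06405 <1
  x=-4.438: |R|=1.15770 >1
  x=-4.348: |R|=1.06319 >1
  x=-4.323: |R|=1.03761 >1
Interval (-4.2857, 0).

(-4.2857,0); λ=-2 ⇒ h* = (30/7)/2 = 2.1429.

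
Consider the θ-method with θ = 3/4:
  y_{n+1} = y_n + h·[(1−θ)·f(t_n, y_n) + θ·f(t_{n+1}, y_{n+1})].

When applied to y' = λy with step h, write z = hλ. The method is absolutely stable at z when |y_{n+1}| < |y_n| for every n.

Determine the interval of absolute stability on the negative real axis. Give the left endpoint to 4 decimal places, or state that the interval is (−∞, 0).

With y'=λy (z=hλ):
  y_{n+1} = y_n + z·[1/4·y_n + 3/4·y_{n+1}] ⇒ (1 − 3/4z)y_{n+1} = (1 + 1/4z)y_n
  so R(z) = (1 + 1/4z)/(1 − 3/4z).

Need |R(x)|<1, x<0.
x=-1.62: |R|=0.2686
x=-2: |R|=0.2000
x=-10: |R|=0.1765
x=-100: |R|=0.3158
θ=3/4≥1/2 ⇒ |1+1/4x|<|1−3/4x| ∀x<0 ⇒ interval (−∞,0).

interval (−∞, 0).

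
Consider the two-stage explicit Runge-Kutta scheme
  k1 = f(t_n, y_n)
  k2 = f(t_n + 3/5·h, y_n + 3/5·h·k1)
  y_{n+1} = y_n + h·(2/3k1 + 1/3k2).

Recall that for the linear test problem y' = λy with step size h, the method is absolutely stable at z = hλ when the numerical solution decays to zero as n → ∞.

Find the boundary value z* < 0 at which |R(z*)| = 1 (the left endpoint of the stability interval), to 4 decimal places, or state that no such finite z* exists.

left endpoint -5.0000.

Test eqn y'=λy, z=hλ:
  k1=λy_n ⇒ h·k1=z·y_n;  k2=λ(1+3/5z)y_n ⇒ h·k2=z(1+3/5z)y_n
  y_{n+1}/y_n = 1 + 2/3z + 1/3z(1+3/5z) = 1 + z + 1/5z²
  so R(z) = 1 + z + 1/5z².

Find x<0 with |R(x)|<1.
x=-0.67: |R|=0.4198
R=1: x+1/5x²=0 ⇒ x=−5=-5.0000; min R=1−1/(4·1/5)=-0.2500>−1
Confirm numerically:
  x=-3.779: |R|=0.07717 <1
  x=-2.577: |R|=0.24881 <1
  x=-2.274: |R|=0.23978 <1
  x=-5.386: |R|=1.41580 >1
  x=-5.258: |R|=1.27131 >1
  x=-5.132: |R|=1.13548 >1
Stable set (-5.0000, 0).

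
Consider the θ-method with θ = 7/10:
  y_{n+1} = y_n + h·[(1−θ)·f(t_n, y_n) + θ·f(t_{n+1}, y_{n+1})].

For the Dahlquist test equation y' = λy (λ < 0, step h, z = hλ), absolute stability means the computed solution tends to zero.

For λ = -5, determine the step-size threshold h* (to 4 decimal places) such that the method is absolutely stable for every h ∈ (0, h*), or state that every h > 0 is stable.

On y'=λy, z=hλ:
  y_{n+1} = y_n + z·[3/10·y_n + 7/10·y_{n+1}] ⇒ (1 − 7/10z)y_{n+1} = (1 + 3/10z)y_n
  R(z) = (1 + 3/10z)/(1 − 7/10z).

Need |R(x)|<1, x<0.
x=-1.28: |R|=0.3249
x=-2: |R|=0.1667
x=-10: |R|=0.2500
x=-100: |R|=0.4085
θ=7/10≥1/2 ⇒ |1+3/10x|<|1−7/10x| ∀x<0 ⇒ stable on all of ℝ⁻.

interval (−∞, 0). Any h>0 works for λ=-5.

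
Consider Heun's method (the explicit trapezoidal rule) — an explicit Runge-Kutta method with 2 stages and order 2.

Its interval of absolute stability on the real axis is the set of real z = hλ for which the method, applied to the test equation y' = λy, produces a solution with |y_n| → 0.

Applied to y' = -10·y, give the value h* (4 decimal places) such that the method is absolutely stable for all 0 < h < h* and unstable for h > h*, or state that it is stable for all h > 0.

With y'=λy (z=hλ):
  order 2, 2-stage ⇒ R(z)=1+z+z^2/2
  (e.g. R(-1.27)=0.53645, |R|=0.53645)

Need |R(x)|<1, x<0.
x=-1.27: |R|=0.5364
|R(-2.18)|=1.1962 |R(-2.04)|=1.0408 |R(-1.33)|=0.5544
Bisect:
  x_lo=-2.4317 |R|=1.5249  x_hi=-0.2106 |R|=0.8116
  mid=-1.32113 |R|=0.55156 →hi
  mid=-1.87642 |R|=0.88406 →hi
  mid=-2.15407 |R|=1.16594 →lo
  mid=-2.01525 |R|=1.01536 →lo
  mid=-1.94583 |R|=0.94730 →hi
  mid=-1.98054 |R|=0.98073 →hi
  mid=-1.99789 |R|=0.99789 →hi
  mid=-2.00657 |R|=1.00659 →lo
  mid=-2.00223 |R|=1.00223 →lo
  mid=-2.00006 |R|=1.00006 →lo
  ...
  [-2.00006,-1.99993] ⇒ x*=-2.0000
Interval (-2.0000, 0).

(-2.0000,0); λ=-10 ⇒ h* = 0.2000.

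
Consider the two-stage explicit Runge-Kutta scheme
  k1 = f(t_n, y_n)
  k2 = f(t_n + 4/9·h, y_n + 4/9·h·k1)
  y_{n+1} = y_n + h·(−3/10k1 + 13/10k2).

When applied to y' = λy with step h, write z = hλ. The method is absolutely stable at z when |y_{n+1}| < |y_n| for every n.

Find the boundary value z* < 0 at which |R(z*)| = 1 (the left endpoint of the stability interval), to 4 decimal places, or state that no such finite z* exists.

z* = -1.7308.

Set f=λy, z=hλ:
  k1=λy_n ⇒ h·k1=z·y_n;  k2=λ(1+4/9z)y_n ⇒ h·k2=z(1+4/9z)y_n
  y_{n+1}/y_n = 1 − 3/10z + 13/10z(1+4/9z) = 1 + z + 26/45z²
  so R(z) = 1 + z + 26/45z².

Boundary: |R(x)|=1, x<0.
x=-0.64: |R|=0.5967
R=1: x+26/45x²=0 ⇒ x=−45/26=-1.7308; min R=1−1/(4·26/45)=0.5673>−1
Confirm numerically:
  x=-1.416: |R|=0.74248 <1
  x=-0.838: |R|=0.56774 <1
  x=-0.754: |R|=0.57448 <1
  x=-0.722: |R|=0.57919 <1
  x=-2.104: |R|=1.45372 >1
  x=-1.919: |R|=1.20870 >1
  x=-1.819: |R|=1.09273 >1
So |R|<1 on (-1.7308, 0).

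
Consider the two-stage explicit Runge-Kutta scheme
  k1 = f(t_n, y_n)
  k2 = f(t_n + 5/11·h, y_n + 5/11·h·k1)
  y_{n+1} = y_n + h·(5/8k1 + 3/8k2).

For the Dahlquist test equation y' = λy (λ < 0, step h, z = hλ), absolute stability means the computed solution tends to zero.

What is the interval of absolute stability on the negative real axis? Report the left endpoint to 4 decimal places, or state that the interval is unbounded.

On y'=λy, z=hλ:
  k1=λy_n ⇒ h·k1=z·y_n;  k2=λ(1+5/11z)y_n ⇒ h·k2=z(1+5/11z)y_n
  y_{n+1}/y_n = 1 + 5/8z + 3/8z(1+5/11z) = 1 + z + 15/88z²
  Hence R(z) = 1 + z + 15/88z².

Boundary: |R(x)|=1, x<0.
x=-1.25: |R|=0.0163
R=1: x+15/88x²=0 ⇒ x=−88/15=-5.8667; min R=1−1/(4·15/88)=-0.4667>−1
Confirm numerically:
  x=-4.925: |R|=0.20948 <1
  x=-3.866: |R|=0.31839 <1
  x=-3.126: |R|=0.46034 <1
  x=-2.798: |R|=0.46354 <1
  x=-6.213: |R|=1.36678 >1
  x=-6.050: |R|=1.18906 >1
So |R|<1 on (-5.8667, 0).

z∈(-5.8667,0).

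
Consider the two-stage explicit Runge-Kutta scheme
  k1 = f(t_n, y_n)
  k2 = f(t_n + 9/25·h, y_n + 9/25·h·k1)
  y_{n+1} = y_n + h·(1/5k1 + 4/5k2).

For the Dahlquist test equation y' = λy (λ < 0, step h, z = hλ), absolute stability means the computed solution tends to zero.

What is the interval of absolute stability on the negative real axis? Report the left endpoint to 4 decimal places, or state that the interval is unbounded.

(-3.4722, 0).

Test eqn y'=λy, z=hλ:
  k1=λy_n ⇒ h·k1=z·y_n;  k2=λ(1+9/25z)y_n ⇒ h·k2=z(1+9/25z)y_n
  y_{n+1}/y_n = 1 + 1/5z + 4/5z(1+9/25z) = 1 + z + 36/125z²
  so R(z) = 1 + z + 36/125z².

Need |R(x)|<1, x<0.
x=-0.72: |R|=0.4293
R=1: x+36/125x²=0 ⇒ x=−125/36=-3.4722; min R=1−1/(4·36/125)=0.1319>−1
Confirm numerically:
  x=-3.300: |R|=0.83632 <1
  x=-1.890: |R|=0.13876 <1
  x=-1.629: |R|=0.13525 <1
  x=-3.734: |R|=1.28151 >1
  x=-3.640: |R|=1.17588 >1
Stable set (-3.4722, 0).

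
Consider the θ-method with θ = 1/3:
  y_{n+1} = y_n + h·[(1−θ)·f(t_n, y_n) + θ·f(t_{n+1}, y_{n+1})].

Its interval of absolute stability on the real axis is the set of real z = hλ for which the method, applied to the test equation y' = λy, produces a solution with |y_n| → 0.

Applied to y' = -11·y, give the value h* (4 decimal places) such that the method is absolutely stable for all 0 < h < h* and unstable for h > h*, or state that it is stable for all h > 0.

Set f=λy, z=hλ:
  y_{n+1} = y_n + z·[2/3·y_n + 1/3·y_{n+1}] ⇒ (1 − 1/3z)y_{n+1} = (1 + 2/3z)y_n
  so R(z) = (1 + 2/3z)/(1 − 1/3z).

Boundary: |R(x)|=1, x<0.
x=-1.4: |R|=0.0455
R=−1: 1+2/3x = −1+1/3x ⇒ -1/3x=2 ⇒ x=2/(-1/3)=-6.0000
Confirm numerically:
  x=-5.701: |R|=0.96564 <1
  x=-5.569: |R|=0.94970 <1
  x=-3.864: |R|=0.68881 <1
  x=-2.824: |R|=0.45467 <1
  x=-6.528: |R|=1.05542 >1
  x=-6.188: |R|=1.02046 >1
  x=-6.109: |R|=1.01197 >1
Interval (-6.0000, 0).

(-6.0000,0); λ=-11 ⇒ h* = (6)/11 = 0.5455.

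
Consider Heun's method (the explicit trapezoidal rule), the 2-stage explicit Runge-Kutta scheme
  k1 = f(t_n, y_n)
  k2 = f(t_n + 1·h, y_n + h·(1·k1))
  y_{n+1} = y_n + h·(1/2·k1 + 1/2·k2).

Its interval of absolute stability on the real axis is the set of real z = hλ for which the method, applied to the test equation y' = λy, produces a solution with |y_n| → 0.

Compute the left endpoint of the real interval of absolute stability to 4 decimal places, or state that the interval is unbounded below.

On y'=λy, z=hλ:
  order 2, 2-stage ⇒ R(z)=1+z+z^2/2
  (e.g. R(-1.02)=0.50020, |R|=0.50020)

Boundary: |R(x)|=1, x<0.
x=-1.02: |R|=0.5002
|R(-1.7)|=0.7450 |R(-1.46)|=0.6058 |R(-1.04)|=0.5008
Bisect:
  x_lo=-2.7201 |R|=1.9794  x_hi=-0.3088 |R|=0.7389
  mid=-1.51446 |R|=0.63233 →hi
  mid=-2.11727 |R|=1.12415 →lo
  mid=-1.81587 |R|=0.83282 →hi
  mid=-1.96657 |R|=0.96713 →hi
  mid=-2.04192 |R|=1.04280 →lo
  mid=-2.00425 |R|=1.00426 →lo
  mid=-1.98541 |R|=0.98551 →hi
  mid=-1.99483 |R|=0.99484 →hi
  mid=-1.99954 |R|=0.99954 →hi
  ...
  [-2.00013,-1.99998] ⇒ x*=-2.0000
Stable set (-2.0000, 0).

z* = -2.0000.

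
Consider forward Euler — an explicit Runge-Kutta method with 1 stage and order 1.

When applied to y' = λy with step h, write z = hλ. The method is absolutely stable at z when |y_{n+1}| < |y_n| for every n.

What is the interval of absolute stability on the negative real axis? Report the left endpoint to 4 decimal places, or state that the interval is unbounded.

(-2.0000, 0).

On y'=λy, z=hλ:
  order 1, 1-stage ⇒ R(z)=1+z
  (e.g. R(-1.53)=-0.53000, |R|=0.53000)

Find x<0 with |R(x)|<1.
x=-1.53: |R|=0.5300
|R(-1.87)|=0.8700 |R(-1.67)|=0.6700 |R(-1.07)|=0.0700
Bisect:
  x_lo=-2.5288 |R|=1.5288  x_hi=-0.2357 |R|=0.7643
  mid=-1.38224 |R|=0.38224 →hi
  mid=-1.95550 |R|=0.95550 →hi
  mid=-2.24212 |R|=1.24212 →lo
  mid=-2.09881 |R|=1.09881 →lo
  mid=-2.02715 |R|=1.02715 →lo
  mid=-1.99133 |R|=0.99133 →hi
  mid=-2.00924 |R|=1.00924 →lo
  mid=-2.00028 |R|=1.00028 →lo
  mid=-1.99580 |R|=0.99580 →hi
  mid=-1.99804 |R|=0.99804 →hi
  ...
  [-2.00000,-1.99986] ⇒ x*=-2.0000
So |R|<1 on (-2.0000, 0).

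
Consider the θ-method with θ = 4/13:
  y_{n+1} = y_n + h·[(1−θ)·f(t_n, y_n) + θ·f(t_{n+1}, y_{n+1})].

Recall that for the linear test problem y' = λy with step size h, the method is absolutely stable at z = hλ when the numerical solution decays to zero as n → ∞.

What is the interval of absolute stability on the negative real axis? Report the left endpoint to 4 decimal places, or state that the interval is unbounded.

Test eqn y'=λy, z=hλ:
  y_{n+1} = y_n + z·[9/13·y_n + 4/13·y_{n+1}] ⇒ (1 − 4/13z)y_{n+1} = (1 + 9/13z)y_n
  so R(z) = (1 + 9/13z)/(1 − 4/13z).

Solve |R(x)|<1 on ℝ⁻.
x=-1.47: |R|=0.0122
R=−1: 1+9/13x = −1+4/13x ⇒ -5/13x=2 ⇒ x=2/(-5/13)=-5.2000
Confirm numerically:
  x=-4.037: |R|=0.80050 <1
  x=-3.697: |R|=0.72956 <1
  x=-2.776: |R|=0.49718 <1
  x=-2.508: |R|=0.41560 <1
  x=-5.645: |R|=1.06254 >1
  x=-5.308: |R|=1.01577 >1
Interval (-5.2000, 0).

(-5.2000, 0).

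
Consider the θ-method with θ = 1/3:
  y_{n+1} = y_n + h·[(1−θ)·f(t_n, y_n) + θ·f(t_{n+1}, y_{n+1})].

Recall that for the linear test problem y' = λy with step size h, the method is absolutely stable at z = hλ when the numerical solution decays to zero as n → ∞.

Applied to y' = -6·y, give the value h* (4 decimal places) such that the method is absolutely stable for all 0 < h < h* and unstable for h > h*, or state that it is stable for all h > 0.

Test eqn y'=λy, z=hλ:
  y_{n+1} = y_n + z·[2/3·y_n + 1/3·y_{n+1}] ⇒ (1 − 1/3z)y_{n+1} = (1 + 2/3z)y_n
  Hence R(z) = (1 + 2/3z)/(1 − 1/3z).

Solve |R(x)|<1 on ℝ⁻.
x=-0.74: |R|=0.4064
R=−1: 1+2/3x = −1+1/3x ⇒ -1/3x=2 ⇒ x=2/(-1/3)=-6.0000
Confirm numerically:
  x=-5.979: |R|=0.99766 <1
  x=-4.731: |R|=0.83586 <1
  x=-3.257: |R|=0.56161 <1
  x=-6.569: |R|=1.05946 >1
  x=-6.233: |R|=1.02524 >1
Stable set (-6.0000, 0).

(-6.0000,0); λ=-6 ⇒ h* = (6)/6 = 1.0000.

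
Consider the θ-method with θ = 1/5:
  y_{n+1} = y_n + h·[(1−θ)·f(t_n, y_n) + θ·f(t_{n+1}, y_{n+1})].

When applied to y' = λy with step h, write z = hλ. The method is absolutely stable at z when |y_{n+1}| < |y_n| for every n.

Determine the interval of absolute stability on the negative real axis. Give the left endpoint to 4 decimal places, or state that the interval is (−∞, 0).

z∈(-3.3333,0).

Set f=λy, z=hλ:
  y_{n+1} = y_n + z·[4/5·y_n + 1/5·y_{n+1}] ⇒ (1 − 1/5z)y_{n+1} = (1 + 4/5z)y_n
  Hence R(z) = (1 + 4/5z)/(1 − 1/5z).

Solve |R(x)|<1 on ℝ⁻.
x=-1.05: |R|=0.1322
R=−1: 1+4/5x = −1+1/5x ⇒ -3/5x=2 ⇒ x=2/(-3/5)=-3.3333
Confirm numerically:
  x=-3.031: |R|=0.88706 <1
  x=-3.023: |R|=0.88396 <1
  x=-2.947: |R|=0.85416 <1
  x=-2.155: |R|=0.50594 <1
  x=-3.846: |R|=1.17386 >1
  x=-3.370: |R|=1.01314 >1
Interval (-3.3333, 0).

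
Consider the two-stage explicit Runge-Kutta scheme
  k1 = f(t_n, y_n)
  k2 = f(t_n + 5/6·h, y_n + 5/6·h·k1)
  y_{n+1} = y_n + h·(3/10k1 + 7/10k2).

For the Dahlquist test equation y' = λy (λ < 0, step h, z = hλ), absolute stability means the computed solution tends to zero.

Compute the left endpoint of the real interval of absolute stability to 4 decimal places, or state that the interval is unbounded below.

z* = -1.7143.

Test eqn y'=λy, z=hλ:
  k1=λy_n ⇒ h·k1=z·y_n;  k2=λ(1+5/6z)y_n ⇒ h·k2=z(1+5/6z)y_n
  y_{n+1}/y_n = 1 + 3/10z + 7/10z(1+5/6z) = 1 + z + 7/12z²
  so R(z) = 1 + z + 7/12z².

Solve |R(x)|<1 on ℝ⁻.
x=-0.98: |R|=0.5802
R=1: x+7/12x²=0 ⇒ x=−12/7=-1.7143; min R=1−1/(4·7/12)=0.5714>−1
Confirm numerically:
  x=-1.557: |R|=0.85715 <1
  x=-1.097: |R|=0.60499 <1
  x=-1.010: |R|=0.58506 <1
  x=-0.887: |R|=0.57195 <1
  x=-2.273: |R|=1.74081 >1
  x=-2.227: |R|=1.66606 >1
So |R|<1 on (-1.7143, 0).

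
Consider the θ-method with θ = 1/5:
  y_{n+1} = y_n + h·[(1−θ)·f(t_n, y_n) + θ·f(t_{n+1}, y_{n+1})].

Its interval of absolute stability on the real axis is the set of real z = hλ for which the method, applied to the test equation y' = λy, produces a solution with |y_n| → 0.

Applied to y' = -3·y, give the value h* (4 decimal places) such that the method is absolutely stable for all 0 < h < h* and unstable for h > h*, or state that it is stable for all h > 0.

(-3.3333,0); λ=-3 ⇒ h* = (10/3)/3 = 1.1111.

Test eqn y'=λy, z=hλ:
  y_{n+1} = y_n + z·[4/5·y_n + 1/5·y_{n+1}] ⇒ (1 − 1/5z)y_{n+1} = (1 + 4/5z)y_n
  R(z) = (1 + 4/5z)/(1 − 1/5z).

Boundary: |R(x)|=1, x<0.
x=-0.98: |R|=0.1806
R=−1: 1+4/5x = −1+1/5x ⇒ -3/5x=2 ⇒ x=2/(-3/5)=-3.3333
Confirm numerically:
  x=-2.376: |R|=0.61063 <1
  x=-1.892: |R|=0.37261 <1
  x=-1.451: |R|=0.12463 <1
  x=-1.444: |R|=0.12042 <1
  x=-3.766: |R|=1.14807 >1
  x=-3.408: |R|=1.02664 >1
  x=-3.397: |R|=1.02275 >1
So |R|<1 on (-3.3333, 0).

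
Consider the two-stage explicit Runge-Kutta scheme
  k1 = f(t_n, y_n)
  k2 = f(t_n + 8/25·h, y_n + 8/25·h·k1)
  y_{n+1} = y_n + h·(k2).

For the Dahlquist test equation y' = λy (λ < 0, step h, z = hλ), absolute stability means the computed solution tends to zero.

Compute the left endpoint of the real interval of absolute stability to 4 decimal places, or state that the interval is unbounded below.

left endpoint -3.1250.

With y'=λy (z=hλ):
  k1=λy_n ⇒ h·k1=z·y_n;  k2=λ(1+8/25z)y_n ⇒ h·k2=z(1+8/25z)y_n
  y_{n+1}/y_n = 1 + z(1+8/25z) = 1 + z + 8/25z²
  so R(z) = 1 + z + 8/25z².

Need |R(x)|<1, x<0.
x=-1.3: |R|=0.2408
R=1: x+8/25x²=0 ⇒ x=−25/8=-3.1250; min R=1−1/(4·8/25)=0.2188>−1
Confirm numerically:
  x=-2.834: |R|=0.73610 <1
  x=-2.592: |R|=0.55791 <1
  x=-1.984: |R|=0.27560 <1
  x=-3.701: |R|=1.68217 >1
  x=-3.223: |R|=1.10107 >1
So |R|<1 on (-3.1250, 0).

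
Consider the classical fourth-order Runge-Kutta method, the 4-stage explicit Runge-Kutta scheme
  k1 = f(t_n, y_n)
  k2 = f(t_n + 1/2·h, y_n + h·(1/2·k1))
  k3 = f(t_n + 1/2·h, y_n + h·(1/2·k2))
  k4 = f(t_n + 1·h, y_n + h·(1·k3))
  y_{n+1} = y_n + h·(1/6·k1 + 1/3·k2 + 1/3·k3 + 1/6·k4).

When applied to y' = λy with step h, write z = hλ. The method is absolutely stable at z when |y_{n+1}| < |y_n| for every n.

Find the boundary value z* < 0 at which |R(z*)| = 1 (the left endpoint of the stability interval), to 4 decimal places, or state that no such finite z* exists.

left endpoint -2.7853.

On y'=λy, z=hλ:
  order 4, 4-stage ⇒ R(z)=1+z+z^2/2+z^3/6+z^4/24
  (e.g. R(-1.43)=0.27932, |R|=0.27932)

Find x<0 with |R(x)|<1.
x=-1.43: |R|=0.2793
|R(-2.35)|=0.5190 |R(-2.25)|=0.4507 |R(-1.29)|=0.2997
Bisect:
  x_lo=-3.1167 |R|=1.6259  x_hi=-0.3016 |R|=0.7397
  mid=-1.70912 |R|=0.27488 →hi
  mid=-2.41289 |R|=0.56915 →hi
  mid=-2.76477 |R|=0.96950 →hi
  mid=-2.94071 |R|=1.26075 →lo
  mid=-2.85274 |R|=1.10655 →lo
  mid=-2.80876 |R|=1.03596 →lo
  mid=-2.78677 |R|=1.00222 →lo
  mid=-2.77577 |R|=0.98574 →hi
  mid=-2.78127 |R|=0.99395 →hi
  ...
  [-2.78539,-2.78522] ⇒ x*=-2.7853
Stable set (-2.7853, 0).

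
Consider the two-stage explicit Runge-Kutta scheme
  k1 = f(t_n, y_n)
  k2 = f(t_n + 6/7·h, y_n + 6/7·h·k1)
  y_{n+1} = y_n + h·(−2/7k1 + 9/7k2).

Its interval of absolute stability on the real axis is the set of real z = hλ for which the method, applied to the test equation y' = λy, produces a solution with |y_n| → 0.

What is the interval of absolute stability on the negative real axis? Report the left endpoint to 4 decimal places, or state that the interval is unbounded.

Test eqn y'=λy, z=hλ:
  k1=λy_n ⇒ h·k1=z·y_n;  k2=λ(1+6/7z)y_n ⇒ h·k2=z(1+6/7z)y_n
  y_{n+1}/y_n = 1 − 2/7z + 9/7z(1+6/7z) = 1 + z + 54/49z²
  so R(z) = 1 + z + 54/49z².

Find x<0 with |R(x)|<1.
x=-1.27: |R|=1.5075
R=1: x+54/49x²=0 ⇒ x=−49/54=-0.9074; min R=1−1/(4·54/49)=0.7731>−1
Confirm numerically:
  x=-0.848: |R|=0.94448 <1
  x=-0.727: |R|=0.85546 <1
  x=-0.575: |R|=0.78936 <1
  x=-1.428: |R|=1.81926 >1
  x=-1.377: |R|=1.71261 >1
  x=-0.996: |R|=1.09724 >1
Interval (-0.9074, 0).

z∈(-0.9074,0).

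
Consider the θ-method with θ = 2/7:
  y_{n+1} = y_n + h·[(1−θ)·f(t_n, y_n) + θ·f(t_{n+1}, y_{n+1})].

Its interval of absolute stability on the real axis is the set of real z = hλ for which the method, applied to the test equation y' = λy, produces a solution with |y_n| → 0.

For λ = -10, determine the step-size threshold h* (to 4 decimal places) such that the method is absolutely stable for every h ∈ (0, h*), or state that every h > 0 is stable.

(-4.6667,0); λ=-10 ⇒ h* = (14/3)/10 = 0.4667.

On y'=λy, z=hλ:
  y_{n+1} = y_n + z·[5/7·y_n + 2/7·y_{n+1}] ⇒ (1 − 2/7z)y_{n+1} = (1 + 5/7z)y_n
  Hence R(z) = (1 + 5/7z)/(1 − 2/7z).

Solve |R(x)|<1 on ℝ⁻.
x=-0.8: |R|=0.3488
R=−1: 1+5/7x = −1+2/7x ⇒ -3/7x=2 ⇒ x=2/(-3/7)=-4.6667
Confirm numerically:
  x=-3.399: |R|=0.72438 <1
  x=-2.914: |R|=0.59012 <1
  x=-1.876: |R|=0.22135 <1
  x=-5.149: |R|=1.08365 >1
  x=-5.021: |R|=1.06238 >1
  x=-4.715: |R|=1.00883 >1
So |R|<1 on (-4.6667, 0).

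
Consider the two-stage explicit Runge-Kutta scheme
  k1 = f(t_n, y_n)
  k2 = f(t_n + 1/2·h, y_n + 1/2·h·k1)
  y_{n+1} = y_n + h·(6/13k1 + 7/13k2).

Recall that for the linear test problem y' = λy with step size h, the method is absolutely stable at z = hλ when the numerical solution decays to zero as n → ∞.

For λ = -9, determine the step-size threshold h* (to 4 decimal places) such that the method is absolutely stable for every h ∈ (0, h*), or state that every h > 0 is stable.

With y'=λy (z=hλ):
  k1=λy_n ⇒ h·k1=z·y_n;  k2=λ(1+1/2z)y_n ⇒ h·k2=z(1+1/2z)y_n
  y_{n+1}/y_n = 1 + 6/13z + 7/13z(1+1/2z) = 1 + z + 7/26z²
  R(z) = 1 + z + 7/26z².

Boundary: |R(x)|=1, x<0.
x=-1.62: |R|=0.0866
R=1: x+7/26x²=0 ⇒ x=−26/7=-3.7143; min R=1−1/(4·7/26)=0.0714>−1
Confirm numerically:
  x=-3.038: |R|=0.44685 <1
  x=-2.962: |R|=0.40008 <1
  x=-2.437: |R|=0.16195 <1
  x=-1.802: |R|=0.07225 <1
  x=-4.310: |R|=1.69126 >1
  x=-4.079: |R|=1.40053 >1
  x=-3.913: |R|=1.20935 >1
Interval (-3.7143, 0).

(-3.7143,0); λ=-9 ⇒ h* = (26/7)/9 = 0.4127.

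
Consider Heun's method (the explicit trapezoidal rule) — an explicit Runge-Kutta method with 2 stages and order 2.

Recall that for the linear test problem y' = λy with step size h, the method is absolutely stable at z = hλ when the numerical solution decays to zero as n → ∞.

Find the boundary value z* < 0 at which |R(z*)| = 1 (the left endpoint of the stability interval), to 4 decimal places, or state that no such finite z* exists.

On y'=λy, z=hλ:
  order 2, 2-stage ⇒ R(z)=1+z+z^2/2
  (e.g. R(-1.38)=0.57220, |R|=0.57220)

Find x<0 with |R(x)|<1.
x=-1.38: |R|=0.5722
|R(-1.91)|=0.9140 |R(-1.42)|=0.5882 |R(-1.35)|=0.5613
Bisect:
  x_lo=-2.7869 |R|=2.0964  x_hi=-0.2776 |R|=0.7610
  mid=-1.53221 |R|=0.64162 →hi
  mid=-2.15954 |R|=1.17226 →lo
  mid=-1.84587 |R|=0.85775 →hi
  mid=-2.00270 |R|=1.00271 →lo
  mid=-1.92429 |R|=0.92715 →hi
  mid=-1.96350 |R|=0.96416 →hi
  mid=-1.98310 |R|=0.98324 →hi
  mid=-1.99290 |R|=0.99293 →hi
  mid=-1.99780 |R|=0.99781 →hi
  ...
  [-2.00010,-1.99995] ⇒ x*=-2.0000
Stable set (-2.0000, 0).

left endpoint -2.0000.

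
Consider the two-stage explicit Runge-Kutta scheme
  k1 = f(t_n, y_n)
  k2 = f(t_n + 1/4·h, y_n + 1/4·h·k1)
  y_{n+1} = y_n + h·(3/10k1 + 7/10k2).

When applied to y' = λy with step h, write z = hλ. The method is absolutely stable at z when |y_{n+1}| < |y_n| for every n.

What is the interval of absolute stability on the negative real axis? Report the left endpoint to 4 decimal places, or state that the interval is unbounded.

z∈(-5.7143,0).

With y'=λy (z=hλ):
  k1=λy_n ⇒ h·k1=z·y_n;  k2=λ(1+1/4z)y_n ⇒ h·k2=z(1+1/4z)y_n
  y_{n+1}/y_n = 1 + 3/10z + 7/10z(1+1/4z) = 1 + z + 7/40z²
  ⇒ R(z) = 1 + z + 7/40z².

Find x<0 with |R(x)|<1.
x=-1.26: |R|=0.0178
R=1: x+7/40x²=0 ⇒ x=−40/7=-5.7143; min R=1−1/(4·7/40)=-0.4286>−1
Confirm numerically:
  x=-5.169: |R|=0.50675 <1
  x=-3.590: |R|=0.33458 <1
  x=-3.120: |R|=0.41648 <1
  x=-5.878: |R|=1.16840 >1
  x=-5.843: |R|=1.13161 >1
Interval (-5.7143, 0).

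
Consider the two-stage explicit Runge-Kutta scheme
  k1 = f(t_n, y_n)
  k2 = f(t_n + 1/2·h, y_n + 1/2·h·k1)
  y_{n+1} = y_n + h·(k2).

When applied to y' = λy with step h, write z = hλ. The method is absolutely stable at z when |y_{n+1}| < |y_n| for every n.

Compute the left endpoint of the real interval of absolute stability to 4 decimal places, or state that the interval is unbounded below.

Set f=λy, z=hλ:
  k1=λy_n ⇒ h·k1=z·y_n;  k2=λ(1+1/2z)y_n ⇒ h·k2=z(1+1/2z)y_n
  y_{n+1}/y_n = 1 + z(1+1/2z) = 1 + z + 1/2z²
  R(z) = 1 + z + 1/2z².

Boundary: |R(x)|=1, x<0.
x=-0.96: |R|=0.5008
R=1: x+1/2x²=0 ⇒ x=−2=-2.0000; min R=1−1/(4·1/2)=0.5000>−1
Confirm numerically:
  x=-1.747: |R|=0.77900 <1
  x=-1.148: |R|=0.51095 <1
  x=-1.147: |R|=0.51080 <1
  x=-2.182: |R|=1.19856 >1
  x=-2.147: |R|=1.15780 >1
Interval (-2.0000, 0).

left endpoint -2.0000.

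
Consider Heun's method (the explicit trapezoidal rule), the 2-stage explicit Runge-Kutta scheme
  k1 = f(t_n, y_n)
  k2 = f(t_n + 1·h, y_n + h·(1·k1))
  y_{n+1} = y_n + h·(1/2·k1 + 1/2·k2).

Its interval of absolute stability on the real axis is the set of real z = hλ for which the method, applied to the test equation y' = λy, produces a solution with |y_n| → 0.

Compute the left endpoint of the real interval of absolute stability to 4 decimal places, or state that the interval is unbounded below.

z* = -2.0000.

Test eqn y'=λy, z=hλ:
  order 2, 2-stage ⇒ R(z)=1+z+z^2/2
  (e.g. R(-0.94)=0.50180, |R|=0.50180)

Find x<0 with |R(x)|<1.
x=-0.94: |R|=0.5018
|R(-1.32)|=0.5512 |R(-1.29)|=0.5421 |R(-0.78)|=0.5242
Bisect:
  x_lo=-2.6932 |R|=1.9335  x_hi=-0.3490 |R|=0.7119
  mid=-1.52113 |R|=0.63579 →hi
  mid=-2.10718 |R|=1.11292 →lo
  mid=-1.81415 |R|=0.83142 →hi
  mid=-1.96067 |R|=0.96144 →hi
  mid=-2.03392 |R|=1.03450 →lo
  mid=-1.99730 |R|=0.99730 →hi
  mid=-2.01561 |R|=1.01573 →lo
  mid=-2.00645 |R|=1.00647 →lo
  ...
  [-2.00001,-1.99987] ⇒ x*=-2.0000
So |R|<1 on (-2.0000, 0).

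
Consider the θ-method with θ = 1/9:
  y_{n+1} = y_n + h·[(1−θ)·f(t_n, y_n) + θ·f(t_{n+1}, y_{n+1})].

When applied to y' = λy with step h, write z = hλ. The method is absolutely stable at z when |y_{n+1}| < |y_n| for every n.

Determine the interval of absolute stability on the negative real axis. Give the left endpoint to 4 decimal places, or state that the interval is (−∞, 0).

With y'=λy (z=hλ):
  y_{n+1} = y_n + z·[8/9·y_n + 1/9·y_{n+1}] ⇒ (1 − 1/9z)y_{n+1} = (1 + 8/9z)y_n
  so R(z) = (1 + 8/9z)/(1 − 1/9z).

Solve |R(x)|<1 on ℝ⁻.
x=-1.42: |R|=0.2265
R=−1: 1+8/9x = −1+1/9x ⇒ -7/9x=2 ⇒ x=2/(-7/9)=-2.5714
Confirm numerically:
  x=-2.155: |R|=0.73868 <1
  x=-1.665: |R|=0.40506 <1
  x=-1.655: |R|=0.39794 <1
  x=-3.141: |R|=1.32839 >1
  x=-2.925: |R|=1.20755 >1
Stable set (-2.5714, 0).

z∈(-2.5714,0).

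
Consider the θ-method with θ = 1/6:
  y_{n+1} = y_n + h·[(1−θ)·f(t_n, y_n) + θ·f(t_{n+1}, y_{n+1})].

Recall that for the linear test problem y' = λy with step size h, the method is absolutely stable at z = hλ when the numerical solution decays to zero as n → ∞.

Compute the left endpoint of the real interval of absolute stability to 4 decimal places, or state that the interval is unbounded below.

Set f=λy, z=hλ:
  y_{n+1} = y_n + z·[5/6·y_n + 1/6·y_{n+1}] ⇒ (1 − 1/6z)y_{n+1} = (1 + 5/6z)y_n
  R(z) = (1 + 5/6z)/(1 − 1/6z).

Boundary: |R(x)|=1, x<0.
x=-0.45: |R|=0.5814
R=−1: 1+5/6x = −1+1/6x ⇒ -2/3x=2 ⇒ x=2/(-2/3)=-3.0000
Confirm numerically:
  x=-2.720: |R|=0.87156 <1
  x=-2.640: |R|=0.83333 <1
  x=-2.255: |R|=0.63901 <1
  x=-1.895: |R|=0.44015 <1
  x=-3.385: |R|=1.16409 >1
  x=-3.274: |R|=1.11818 >1
Interval (-3.0000, 0).

left endpoint -3.0000.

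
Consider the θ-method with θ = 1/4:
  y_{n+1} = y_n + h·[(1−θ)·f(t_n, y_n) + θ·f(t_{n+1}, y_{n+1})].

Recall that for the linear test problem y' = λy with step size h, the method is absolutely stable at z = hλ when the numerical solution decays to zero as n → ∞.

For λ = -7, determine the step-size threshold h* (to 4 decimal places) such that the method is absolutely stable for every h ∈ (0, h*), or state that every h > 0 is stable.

With y'=λy (z=hλ):
  y_{n+1} = y_n + z·[3/4·y_n + 1/4·y_{n+1}] ⇒ (1 − 1/4z)y_{n+1} = (1 + 3/4z)y_n
  R(z) = (1 + 3/4z)/(1 − 1/4z).

Solve |R(x)|<1 on ℝ⁻.
x=-0.76: |R|=0.3613
R=−1: 1+3/4x = −1+1/4x ⇒ -1/2x=2 ⇒ x=2/(-1/2)=-4.0000
Confirm numerically:
  x=-3.861: |R|=0.96464 <1
  x=-2.142: |R|=0.39499 <1
  x=-2.105: |R|=0.37920 <1
  x=-4.295: |R|=1.07113 >1
  x=-4.251: |R|=1.06084 >1
  x=-4.062: |R|=1.01538 >1
Interval (-4.0000, 0).

(-4.0000,0); λ=-7 ⇒ h* = (4)/7 = 0.5714.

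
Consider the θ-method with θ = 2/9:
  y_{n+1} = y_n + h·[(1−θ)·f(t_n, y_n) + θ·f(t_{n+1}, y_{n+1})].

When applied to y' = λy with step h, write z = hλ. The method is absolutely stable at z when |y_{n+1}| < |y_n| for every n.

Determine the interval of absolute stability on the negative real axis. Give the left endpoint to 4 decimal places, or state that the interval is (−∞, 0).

z∈(-3.6000,0).

Test eqn y'=λy, z=hλ:
  y_{n+1} = y_n + z·[7/9·y_n + 2/9·y_{n+1}] ⇒ (1 − 2/9z)y_{n+1} = (1 + 7/9z)y_n
  so R(z) = (1 + 7/9z)/(1 − 2/9z).

Need |R(x)|<1, x<0.
x=-0.57: |R|=0.4941
R=−1: 1+7/9x = −1+2/9x ⇒ -5/9x=2 ⇒ x=2/(-5/9)=-3.6000
Confirm numerically:
  x=-2.647: |R|=0.66664 <1
  x=-2.171: |R|=0.46447 <1
  x=-2.169: |R|=0.46356 <1
  x=-3.929: |R|=1.09758 >1
  x=-3.710: |R|=1.03350 >1
  x=-3.706: |R|=1.03229 >1
Interval (-3.6000, 0).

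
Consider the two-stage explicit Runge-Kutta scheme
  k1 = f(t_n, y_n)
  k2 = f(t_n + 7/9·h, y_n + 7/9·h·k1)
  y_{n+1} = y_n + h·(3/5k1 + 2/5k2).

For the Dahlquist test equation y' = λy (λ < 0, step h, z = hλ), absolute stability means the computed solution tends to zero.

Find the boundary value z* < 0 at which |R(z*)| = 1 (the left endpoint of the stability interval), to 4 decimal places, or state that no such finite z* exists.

z* = -3.2143.

On y'=λy, z=hλ:
  k1=λy_n ⇒ h·k1=z·y_n;  k2=λ(1+7/9z)y_n ⇒ h·k2=z(1+7/9z)y_n
  y_{n+1}/y_n = 1 + 3/5z + 2/5z(1+7/9z) = 1 + z + 14/45z²
  ⇒ R(z) = 1 + z + 14/45z².

Solve |R(x)|<1 on ℝ⁻.
x=-1.45: |R|=0.2041
R=1: x+14/45x²=0 ⇒ x=−45/14=-3.2143; min R=1−1/(4·14/45)=0.1964>−1
Confirm numerically:
  x=-2.960: |R|=0.76583 <1
  x=-2.485: |R|=0.43618 <1
  x=-2.480: |R|=0.43346 <1
  x=-2.213: |R|=0.31063 <1
  x=-3.516: |R|=1.33004 >1
  x=-3.377: |R|=1.17095 >1
Stable set (-3.2143, 0).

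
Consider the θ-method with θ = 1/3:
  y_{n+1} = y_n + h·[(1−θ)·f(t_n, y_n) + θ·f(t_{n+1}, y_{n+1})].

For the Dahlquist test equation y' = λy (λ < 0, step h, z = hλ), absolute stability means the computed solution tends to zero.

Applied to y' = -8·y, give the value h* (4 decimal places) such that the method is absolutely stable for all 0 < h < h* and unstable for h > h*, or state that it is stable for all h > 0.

(-6.0000,0); λ=-8 ⇒ h* = (6)/8 = 0.7500.

Test eqn y'=λy, z=hλ:
  y_{n+1} = y_n + z·[2/3·y_n + 1/3·y_{n+1}] ⇒ (1 − 1/3z)y_{n+1} = (1 + 2/3z)y_n
  so R(z) = (1 + 2/3z)/(1 − 1/3z).

Boundary: |R(x)|=1, x<0.
x=-0.57: |R|=0.5210
R=−1: 1+2/3x = −1+1/3x ⇒ -1/3x=2 ⇒ x=2/(-1/3)=-6.0000
Confirm numerically:
  x=-5.738: |R|=0.97002 <1
  x=-3.647: |R|=0.64601 <1
  x=-2.795: |R|=0.44694 <1
  x=-6.548: |R|=1.05739 >1
  x=-6.134: |R|=1.01467 >1
Interval (-6.0000, 0).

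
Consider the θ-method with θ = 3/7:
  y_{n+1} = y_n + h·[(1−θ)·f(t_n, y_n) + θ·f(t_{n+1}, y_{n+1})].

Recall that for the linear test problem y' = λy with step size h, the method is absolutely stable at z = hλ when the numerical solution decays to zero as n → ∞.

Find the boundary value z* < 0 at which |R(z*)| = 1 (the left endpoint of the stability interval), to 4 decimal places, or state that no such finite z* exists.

z* = -14.0000.

On y'=λy, z=hλ:
  y_{n+1} = y_n + z·[4/7·y_n + 3/7·y_{n+1}] ⇒ (1 − 3/7z)y_{n+1} = (1 + 4/7z)y_n
  so R(z) = (1 + 4/7z)/(1 − 3/7z).

Solve |R(x)|<1 on ℝ⁻.
x=-0.88: |R|=0.3610
R=−1: 1+4/7x = −1+3/7x ⇒ -1/7x=2 ⇒ x=2/(-1/7)=-14.0000
Confirm numerically:
  x=-13.863: |R|=0.99718 <1
  x=-10.440: |R|=0.90710 <1
  x=-9.953: |R|=0.89020 <1
  x=-7.025: |R|=0.75156 <1
  x=-14.326: |R|=1.00652 >1
  x=-14.154: |R|=1.00311 >1
Stable set (-14.0000, 0).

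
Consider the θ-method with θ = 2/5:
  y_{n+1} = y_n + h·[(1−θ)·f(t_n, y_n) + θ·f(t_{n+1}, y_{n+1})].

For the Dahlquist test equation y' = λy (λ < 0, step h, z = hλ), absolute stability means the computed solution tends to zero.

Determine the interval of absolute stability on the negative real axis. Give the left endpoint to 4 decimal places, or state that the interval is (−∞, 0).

(-10.0000, 0).

With y'=λy (z=hλ):
  y_{n+1} = y_n + z·[3/5·y_n + 2/5·y_{n+1}] ⇒ (1 − 2/5z)y_{n+1} = (1 + 3/5z)y_n
  R(z) = (1 + 3/5z)/(1 − 2/5z).

Find x<0 with |R(x)|<1.
x=-1.48: |R|=0.0704
R=−1: 1+3/5x = −1+2/5x ⇒ -1/5x=2 ⇒ x=2/(-1/5)=-10.0000
Confirm numerically:
  x=-7.982: |R|=0.90374 <1
  x=-7.483: |R|=0.87394 <1
  x=-5.324: |R|=0.70118 <1
  x=-4.054: |R|=0.54638 <1
  x=-10.366: |R|=1.01422 >1
  x=-10.190: |R|=1.00749 >1
Interval (-10.0000, 0).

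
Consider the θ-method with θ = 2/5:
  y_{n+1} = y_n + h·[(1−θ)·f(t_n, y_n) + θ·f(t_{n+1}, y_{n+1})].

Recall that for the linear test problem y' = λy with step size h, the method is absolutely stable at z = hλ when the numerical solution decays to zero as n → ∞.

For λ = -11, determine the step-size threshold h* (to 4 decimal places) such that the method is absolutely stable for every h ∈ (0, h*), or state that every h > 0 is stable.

Test eqn y'=λy, z=hλ:
  y_{n+1} = y_n + z·[3/5·y_n + 2/5·y_{n+1}] ⇒ (1 − 2/5z)y_{n+1} = (1 + 3/5z)y_n
  R(z) = (1 + 3/5z)/(1 − 2/5z).

Solve |R(x)|<1 on ℝ⁻.
x=-1.15: |R|=0.2123
R=−1: 1+3/5x = −1+2/5x ⇒ -1/5x=2 ⇒ x=2/(-1/5)=-10.0000
Confirm numerically:
  x=-9.412: |R|=0.97532 <1
  x=-5.386: |R|=0.70746 <1
  x=-4.426: |R|=0.59760 <1
  x=-10.452: |R|=1.01745 >1
  x=-10.431: |R|=1.01667 >1
  x=-10.032: |R|=1.00128 >1
Stable set (-10.0000, 0).

(-10.0000,0); λ=-11 ⇒ h* = (10)/11 = 0.9091.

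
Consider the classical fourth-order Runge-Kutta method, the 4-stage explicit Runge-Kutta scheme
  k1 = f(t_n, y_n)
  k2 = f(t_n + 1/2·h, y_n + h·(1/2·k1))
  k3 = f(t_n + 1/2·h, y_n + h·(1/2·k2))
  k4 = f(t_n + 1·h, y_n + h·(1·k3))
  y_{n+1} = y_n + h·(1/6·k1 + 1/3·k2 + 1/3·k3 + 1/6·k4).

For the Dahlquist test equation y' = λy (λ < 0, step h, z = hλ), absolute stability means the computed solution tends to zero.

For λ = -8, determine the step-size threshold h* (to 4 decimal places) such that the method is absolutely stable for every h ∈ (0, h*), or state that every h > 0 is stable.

(-2.7853,0); λ=-8 ⇒ h* = 0.3482.

Test eqn y'=λy, z=hλ:
  order 4, 4-stage ⇒ R(z)=1+z+z^2/2+z^3/6+z^4/24
  (e.g. R(-1.22)=0.31386, |R|=0.31386)

Solve |R(x)|<1 on ℝ⁻.
x=-1.22: |R|=0.3139
|R(-2.91)|=1.2049 |R(-1.45)|=0.2773 |R(-1.1)|=0.3442
Bisect:
  x_lo=-3.5703 |R|=2.9885  x_hi=-0.3858 |R|=0.6800
  mid=-1.97808 |R|=0.32627 →hi
  mid=-2.77421 |R|=0.98341 →hi
  mid=-3.17227 |R|=1.75838 →lo
  mid=-2.97324 |R|=1.32237 →lo
  mid=-2.87372 |R|=1.14172 →lo
  mid=-2.82396 |R|=1.05989 →lo
  mid=-2.79909 |R|=1.02099 →lo
  mid=-2.78665 |R|=1.00204 →lo
  mid=-2.78043 |R|=0.99269 →hi
  ...
  [-2.78548,-2.78529] ⇒ x*=-2.7853
Stable set (-2.7853, 0).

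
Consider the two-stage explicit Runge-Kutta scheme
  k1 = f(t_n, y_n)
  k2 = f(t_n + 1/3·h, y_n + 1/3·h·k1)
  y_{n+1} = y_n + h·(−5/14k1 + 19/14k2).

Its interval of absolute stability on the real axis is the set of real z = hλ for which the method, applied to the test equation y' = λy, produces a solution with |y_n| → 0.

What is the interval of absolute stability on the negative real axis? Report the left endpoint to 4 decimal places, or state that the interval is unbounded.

On y'=λy, z=hλ:
  k1=λy_n ⇒ h·k1=z·y_n;  k2=λ(1+1/3z)y_n ⇒ h·k2=z(1+1/3z)y_n
  y_{n+1}/y_n = 1 − 5/14z + 19/14z(1+1/3z) = 1 + z + 19/42z²
  ⇒ R(z) = 1 + z + 19/42z².

Boundary: |R(x)|=1, x<0.
x=-1.43: |R|=0.4951
R=1: x+19/42x²=0 ⇒ x=−42/19=-2.2105; min R=1−1/(4·19/42)=0.4474>−1
Confirm numerically:
  x=-1.787: |R|=0.65762 <1
  x=-1.709: |R|=0.61226 <1
  x=-1.242: |R|=0.45583 <1
  x=-0.903: |R|=0.46588 <1
  x=-2.668: |R|=1.55215 >1
  x=-2.449: |R|=1.26420 >1
  x=-2.437: |R|=1.24968 >1
Stable set (-2.2105, 0).

(-2.2105, 0).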